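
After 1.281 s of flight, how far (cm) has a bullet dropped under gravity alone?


drop = 0.5*g*t^2 = 0.5*9.81*1.281^2 = 8.04891 m ≈ 804.9 cm

804.9 cm


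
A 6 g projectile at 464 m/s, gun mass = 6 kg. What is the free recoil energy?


v_r = m_p*v_p/m_gun = 0.006*464/6 = 0.464 m/s, E_r = 0.5*m_gun*v_r^2 = 0.5*6*0.464^2 = 0.6459 J

0.6459 J


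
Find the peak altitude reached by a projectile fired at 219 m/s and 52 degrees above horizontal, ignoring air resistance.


H = (v0*sin(theta))^2 / (2g) = (219*sin(52°))^2 / (2*9.81) = 1518 m

1518 m


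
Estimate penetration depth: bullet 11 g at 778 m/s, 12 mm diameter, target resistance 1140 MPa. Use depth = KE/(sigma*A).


A = pi*(d/2)^2 = pi*(12/2)^2 = 113.097 mm^2
E = 0.5*m*v^2 = 0.5*0.011*778^2 = 3329.06 J
depth = E/(sigma*A) = 3329.06 J / (1140 MPa * 113.097 mm^2) = 3329.06/(1140 * 113.097) m = 0.0258205 m ≈ 25.82 mm

25.82 mm


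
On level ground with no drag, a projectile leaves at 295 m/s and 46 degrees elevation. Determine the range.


R = v0^2 * sin(2*theta) / g = 295^2 * sin(2*46°) / 9.81 = 8866 m

8866 m


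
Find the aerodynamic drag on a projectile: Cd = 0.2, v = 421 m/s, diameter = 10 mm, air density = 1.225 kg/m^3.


A = pi*(d/2)^2 = pi*(10/2000)^2 = 7.85398e-05 m^2
Fd = 0.5*Cd*rho*A*v^2 = 0.5*0.2*1.225*7.85398e-05*421^2 = 1.705 N

1.705 N


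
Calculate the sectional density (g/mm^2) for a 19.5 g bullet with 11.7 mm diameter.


SD = m/d^2 = 19.5/11.7^2 = 0.1425 g/mm^2

0.1425 g/mm^2


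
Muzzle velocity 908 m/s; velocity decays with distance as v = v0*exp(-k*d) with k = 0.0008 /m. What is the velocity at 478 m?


v = v0*exp(-k*d) = 908*exp(-0.0008*478) = 619.5 m/s

619.5 m/s


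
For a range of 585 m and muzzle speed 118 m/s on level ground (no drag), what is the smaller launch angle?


sin(2*theta) = R*g/v0^2 = 585*9.81/118^2 = 0.412155, theta = arcsin(0.412155)/2 = 12.17°

12.17 degrees


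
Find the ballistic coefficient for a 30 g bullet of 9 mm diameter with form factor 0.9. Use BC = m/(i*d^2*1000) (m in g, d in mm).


BC = m/(i*d^2*1000) = 30/(0.9 * 9^2 * 1000) = 0.0004115

0.0004115


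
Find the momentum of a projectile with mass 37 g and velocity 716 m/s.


p = m*v = 0.037*716 = 26.49 kg·m/s

26.49 kg·m/s


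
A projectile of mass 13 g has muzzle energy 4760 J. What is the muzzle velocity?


v = sqrt(2*E/m) = sqrt(2*4760/0.013) = 855.7 m/s

855.7 m/s


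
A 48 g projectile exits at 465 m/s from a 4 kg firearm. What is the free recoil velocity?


v_recoil = m_p * v_p / m_gun = 0.048 * 465 / 4 = 5.58 m/s

5.58 m/s


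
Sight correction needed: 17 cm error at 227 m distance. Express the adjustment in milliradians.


1 mrad subtends 1 cm per 10 m of range, so adj = error_cm / (dist_m / 10) = 17 / (227/10) = 0.7489 mrad

0.7489 mrad


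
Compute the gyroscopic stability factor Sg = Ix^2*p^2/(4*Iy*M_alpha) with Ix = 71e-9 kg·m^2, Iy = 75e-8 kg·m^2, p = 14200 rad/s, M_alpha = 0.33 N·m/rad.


Sg = Ix^2 * p^2 / (4 * Iy * M_alpha) = (71e-9)^2 * 14200^2 / (4 * 75e-8 * 0.33) = 1.027

1.027


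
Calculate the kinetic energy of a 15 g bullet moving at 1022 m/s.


E = 0.5*m*v^2 = 0.5*0.015*1022^2 = 7834 J

7834 J


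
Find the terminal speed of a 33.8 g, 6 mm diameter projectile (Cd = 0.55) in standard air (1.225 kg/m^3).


A = pi*(d/2)^2 = pi*(6/2000)^2 = 2.82743e-05 m^2
vt = sqrt(2mg/(Cd*rho*A)) = sqrt(2*0.0338*9.81/(0.55 * 1.225 * 2.82743e-05)) = 186.6 m/s

186.6 m/s


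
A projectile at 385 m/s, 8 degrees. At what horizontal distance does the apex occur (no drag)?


R = v0^2*sin(2*theta)/g = 385^2*sin(2*8°)/9.81 = 4164.77 m
apex_dist = R/2 = 4164.77/2 = 2082 m

2082 m


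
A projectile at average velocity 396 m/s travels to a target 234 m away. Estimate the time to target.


t = d/v = 234/396 = 0.5909 s

0.5909 s


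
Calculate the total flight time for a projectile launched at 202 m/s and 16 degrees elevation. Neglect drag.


T = 2*v0*sin(theta)/g = 2*202*sin(16°)/9.81 = 11.35 s

11.35 s


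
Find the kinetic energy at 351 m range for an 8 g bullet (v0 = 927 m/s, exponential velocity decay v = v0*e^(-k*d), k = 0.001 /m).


v = v0*exp(-k*d) = 927*exp(-0.001*351) = 652.593 m/s
E = 0.5*m*v^2 = 0.5*0.008*652.593^2 = 1704 J

1704 J


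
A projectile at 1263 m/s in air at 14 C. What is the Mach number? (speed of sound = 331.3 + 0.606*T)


a = 331.3 + 0.606*(14) = 339.784 m/s
M = v/a = 1263/339.784 = 3.717

3.717


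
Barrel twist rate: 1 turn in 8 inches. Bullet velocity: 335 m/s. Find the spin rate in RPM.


twist_m = 8*0.0254 = 0.2032 m
spin = v/twist = 335/0.2032 = 1648.622 rev/s
RPM = spin*60 = 1648.622*60 ≈ 98917 RPM

98917 RPM


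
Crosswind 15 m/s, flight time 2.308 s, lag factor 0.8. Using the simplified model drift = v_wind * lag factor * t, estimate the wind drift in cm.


drift = v_wind * lag * t = 15 * 0.8 * 2.308 = 27.696 m ≈ 2770 cm

2770 cm


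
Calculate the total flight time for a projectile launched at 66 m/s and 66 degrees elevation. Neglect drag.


T = 2*v0*sin(theta)/g = 2*66*sin(66°)/9.81 = 12.29 s

12.29 s


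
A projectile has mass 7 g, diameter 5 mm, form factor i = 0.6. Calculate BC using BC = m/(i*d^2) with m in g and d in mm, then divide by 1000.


BC = m/(i*d^2*1000) = 7/(0.6 * 5^2 * 1000) = 0.0004667

0.0004667


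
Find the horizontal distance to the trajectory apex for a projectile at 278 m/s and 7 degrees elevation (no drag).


R = v0^2*sin(2*theta)/g = 278^2*sin(2*7°)/9.81 = 1905.88 m
apex_dist = R/2 = 1905.88/2 = 952.9 m

952.9 m


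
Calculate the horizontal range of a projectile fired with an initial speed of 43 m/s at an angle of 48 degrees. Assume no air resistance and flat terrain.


R = v0^2 * sin(2*theta) / g = 43^2 * sin(2*48°) / 9.81 = 187.4 m

187.4 m


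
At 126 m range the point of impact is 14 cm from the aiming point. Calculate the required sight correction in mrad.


1 mrad subtends 1 cm per 10 m of range, so adj = error_cm / (dist_m / 10) = 14 / (126/10) = 1.111 mrad

1.111 mrad


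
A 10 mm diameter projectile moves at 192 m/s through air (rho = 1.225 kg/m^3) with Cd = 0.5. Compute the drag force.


A = pi*(d/2)^2 = pi*(10/2000)^2 = 7.85398e-05 m^2
Fd = 0.5*Cd*rho*A*v^2 = 0.5*0.5*1.225*7.85398e-05*192^2 = 0.8867 N

0.8867 N


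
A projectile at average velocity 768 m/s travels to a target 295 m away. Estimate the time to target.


t = d/v = 295/768 = 0.3841 s

0.3841 s


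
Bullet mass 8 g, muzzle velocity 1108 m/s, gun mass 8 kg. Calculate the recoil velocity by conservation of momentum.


v_recoil = m_p * v_p / m_gun = 0.008 * 1108 / 8 = 1.108 m/s

1.108 m/s


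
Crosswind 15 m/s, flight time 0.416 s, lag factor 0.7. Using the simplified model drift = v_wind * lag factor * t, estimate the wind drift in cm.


drift = v_wind * lag * t = 15 * 0.7 * 0.416 = 4.368 m ≈ 436.8 cm

436.8 cm


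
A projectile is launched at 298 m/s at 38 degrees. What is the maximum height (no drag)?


H = (v0*sin(theta))^2 / (2g) = (298*sin(38°))^2 / (2*9.81) = 1716 m

1716 m


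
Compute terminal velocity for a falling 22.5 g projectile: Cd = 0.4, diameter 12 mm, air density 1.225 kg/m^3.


A = pi*(d/2)^2 = pi*(12/2000)^2 = 1.13097e-04 m^2
vt = sqrt(2mg/(Cd*rho*A)) = sqrt(2*0.0225*9.81/(0.4 * 1.225 * 1.13097e-04)) = 89.25 m/s

89.25 m/s


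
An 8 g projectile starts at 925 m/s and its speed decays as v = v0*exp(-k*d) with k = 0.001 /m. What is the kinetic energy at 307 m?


v = v0*exp(-k*d) = 925*exp(-0.001*307) = 680.477 m/s
E = 0.5*m*v^2 = 0.5*0.008*680.477^2 = 1852 J

1852 J


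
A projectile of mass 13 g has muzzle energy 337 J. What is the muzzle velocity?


v = sqrt(2*E/m) = sqrt(2*337/0.013) = 227.7 m/s

227.7 m/s


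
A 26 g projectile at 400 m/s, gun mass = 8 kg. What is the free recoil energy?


v_r = m_p*v_p/m_gun = 0.026*400/8 = 1.3 m/s, E_r = 0.5*m_gun*v_r^2 = 0.5*8*1.3^2 = 6.76 J

6.76 J


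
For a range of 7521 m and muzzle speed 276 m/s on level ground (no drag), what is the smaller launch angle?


sin(2*theta) = R*g/v0^2 = 7521*9.81/276^2 = 0.96856, theta = arcsin(0.96856)/2 = 37.8°

37.8 degrees


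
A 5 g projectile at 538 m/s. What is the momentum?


p = m*v = 0.005*538 = 2.69 kg·m/s

2.69 kg·m/s


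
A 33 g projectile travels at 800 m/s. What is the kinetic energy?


E = 0.5*m*v^2 = 0.5*0.033*800^2 = 10560 J

10560 J


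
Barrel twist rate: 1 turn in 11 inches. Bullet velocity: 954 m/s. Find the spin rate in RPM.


twist_m = 11*0.0254 = 0.2794 m
spin = v/twist = 954/0.2794 = 3414.46 rev/s
RPM = spin*60 = 3414.46*60 ≈ 204868 RPM

204868 RPM


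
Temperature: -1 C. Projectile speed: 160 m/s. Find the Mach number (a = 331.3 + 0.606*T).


a = 331.3 + 0.606*(-1) = 330.694 m/s
M = v/a = 160/330.694 = 0.4838

0.4838


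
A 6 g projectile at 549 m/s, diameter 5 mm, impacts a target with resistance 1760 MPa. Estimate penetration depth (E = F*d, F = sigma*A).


A = pi*(d/2)^2 = pi*(5/2)^2 = 19.635 mm^2
E = 0.5*m*v^2 = 0.5*0.006*549^2 = 904.203 J
depth = E/(sigma*A) = 904.203 J / (1760 MPa * 19.635 mm^2) = 904.203/(1760 * 19.635) m = 0.0261652 m ≈ 26.17 mm

26.17 mm


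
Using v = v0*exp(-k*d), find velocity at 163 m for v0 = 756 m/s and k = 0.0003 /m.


v = v0*exp(-k*d) = 756*exp(-0.0003*163) = 719.9 m/s

719.9 m/s


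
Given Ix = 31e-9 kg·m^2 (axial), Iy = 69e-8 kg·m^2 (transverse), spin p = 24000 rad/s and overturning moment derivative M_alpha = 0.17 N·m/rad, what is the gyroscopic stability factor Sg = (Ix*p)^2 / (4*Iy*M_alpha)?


Sg = Ix^2 * p^2 / (4 * Iy * M_alpha) = (31e-9)^2 * 24000^2 / (4 * 69e-8 * 0.17) = 1.18

1.18


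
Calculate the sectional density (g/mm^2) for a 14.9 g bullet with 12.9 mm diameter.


SD = m/d^2 = 14.9/12.9^2 = 0.08954 g/mm^2

0.08954 g/mm^2


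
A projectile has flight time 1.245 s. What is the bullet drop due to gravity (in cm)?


drop = 0.5*g*t^2 = 0.5*9.81*1.245^2 = 7.60287 m ≈ 760.3 cm

760.3 cm


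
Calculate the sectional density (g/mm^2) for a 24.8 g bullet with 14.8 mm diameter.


SD = m/d^2 = 24.8/14.8^2 = 0.1132 g/mm^2

0.1132 g/mm^2


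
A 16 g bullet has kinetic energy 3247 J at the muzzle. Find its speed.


v = sqrt(2*E/m) = sqrt(2*3247/0.016) = 637.1 m/s

637.1 m/s


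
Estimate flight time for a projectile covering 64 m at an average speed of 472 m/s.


t = d/v = 64/472 = 0.1356 s

0.1356 s


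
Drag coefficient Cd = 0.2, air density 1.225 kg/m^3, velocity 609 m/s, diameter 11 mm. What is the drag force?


A = pi*(d/2)^2 = pi*(11/2000)^2 = 9.50332e-05 m^2
Fd = 0.5*Cd*rho*A*v^2 = 0.5*0.2*1.225*9.50332e-05*609^2 = 4.318 N

4.318 N


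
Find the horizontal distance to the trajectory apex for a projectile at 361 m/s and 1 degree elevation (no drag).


R = v0^2*sin(2*theta)/g = 361^2*sin(2*1°)/9.81 = 463.623 m
apex_dist = R/2 = 463.623/2 = 231.8 m

231.8 m


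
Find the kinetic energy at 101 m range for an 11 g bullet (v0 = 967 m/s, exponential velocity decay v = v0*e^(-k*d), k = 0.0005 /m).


v = v0*exp(-k*d) = 967*exp(-0.0005*101) = 919.379 m/s
E = 0.5*m*v^2 = 0.5*0.011*919.379^2 = 4649 J

4649 J


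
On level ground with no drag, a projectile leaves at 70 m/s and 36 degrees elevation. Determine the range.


R = v0^2 * sin(2*theta) / g = 70^2 * sin(2*36°) / 9.81 = 475 m

475 m


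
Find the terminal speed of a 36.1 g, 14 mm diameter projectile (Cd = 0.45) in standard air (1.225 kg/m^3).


A = pi*(d/2)^2 = pi*(14/2000)^2 = 1.53938e-04 m^2
vt = sqrt(2mg/(Cd*rho*A)) = sqrt(2*0.0361*9.81/(0.45 * 1.225 * 1.53938e-04)) = 91.36 m/s

91.36 m/s


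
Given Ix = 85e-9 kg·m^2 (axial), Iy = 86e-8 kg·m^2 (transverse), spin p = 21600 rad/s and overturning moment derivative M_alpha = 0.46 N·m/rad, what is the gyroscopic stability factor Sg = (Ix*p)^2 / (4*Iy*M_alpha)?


Sg = Ix^2 * p^2 / (4 * Iy * M_alpha) = (85e-9)^2 * 21600^2 / (4 * 86e-8 * 0.46) = 2.13

2.13


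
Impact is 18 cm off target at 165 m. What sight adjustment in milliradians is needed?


1 mrad subtends 1 cm per 10 m of range, so adj = error_cm / (dist_m / 10) = 18 / (165/10) = 1.091 mrad

1.091 mrad


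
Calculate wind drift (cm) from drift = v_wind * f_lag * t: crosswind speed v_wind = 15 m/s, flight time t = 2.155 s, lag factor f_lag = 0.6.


drift = v_wind * lag * t = 15 * 0.6 * 2.155 = 19.395 m ≈ 1940 cm

1940 cm


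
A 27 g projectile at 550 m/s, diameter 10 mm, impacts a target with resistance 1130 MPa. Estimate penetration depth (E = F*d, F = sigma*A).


A = pi*(d/2)^2 = pi*(10/2)^2 = 78.5398 mm^2
E = 0.5*m*v^2 = 0.5*0.027*550^2 = 4083.75 J
depth = E/(sigma*A) = 4083.75 J / (1130 MPa * 78.5398 mm^2) = 4083.75/(1130 * 78.5398) m = 0.0460141 m ≈ 46.01 mm

46.01 mm


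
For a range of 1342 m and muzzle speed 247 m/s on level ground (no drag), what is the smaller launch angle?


sin(2*theta) = R*g/v0^2 = 1342*9.81/247^2 = 0.215788, theta = arcsin(0.215788)/2 = 6.231°

6.231 degrees


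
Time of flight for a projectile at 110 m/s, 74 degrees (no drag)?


T = 2*v0*sin(theta)/g = 2*110*sin(74°)/9.81 = 21.56 s

21.56 s


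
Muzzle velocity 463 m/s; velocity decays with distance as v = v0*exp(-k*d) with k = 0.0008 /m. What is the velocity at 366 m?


v = v0*exp(-k*d) = 463*exp(-0.0008*366) = 345.5 m/s

345.5 m/s


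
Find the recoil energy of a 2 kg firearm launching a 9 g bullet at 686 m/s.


v_r = m_p*v_p/m_gun = 0.009*686/2 = 3.087 m/s, E_r = 0.5*m_gun*v_r^2 = 0.5*2*3.087^2 = 9.53 J

9.53 J


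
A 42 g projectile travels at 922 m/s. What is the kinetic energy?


E = 0.5*m*v^2 = 0.5*0.042*922^2 = 17852 J

17852 J


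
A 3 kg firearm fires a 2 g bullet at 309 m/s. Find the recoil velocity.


v_recoil = m_p * v_p / m_gun = 0.002 * 309 / 3 = 0.206 m/s

0.206 m/s


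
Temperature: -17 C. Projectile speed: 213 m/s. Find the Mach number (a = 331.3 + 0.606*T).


a = 331.3 + 0.606*(-17) = 320.998 m/s
M = v/a = 213/320.998 = 0.6636

0.6636


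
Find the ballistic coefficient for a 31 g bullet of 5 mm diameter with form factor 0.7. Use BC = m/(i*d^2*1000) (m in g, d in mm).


BC = m/(i*d^2*1000) = 31/(0.7 * 5^2 * 1000) = 0.001771

0.001771


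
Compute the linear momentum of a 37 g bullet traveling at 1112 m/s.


p = m*v = 0.037*1112 = 41.14 kg·m/s

41.14 kg·m/s


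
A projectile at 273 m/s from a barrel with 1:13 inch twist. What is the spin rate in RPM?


twist_m = 13*0.0254 = 0.3302 m
spin = v/twist = 273/0.3302 = 826.7717 rev/s
RPM = spin*60 = 826.7717*60 ≈ 49606 RPM

49606 RPM


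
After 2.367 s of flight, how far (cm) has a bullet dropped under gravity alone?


drop = 0.5*g*t^2 = 0.5*9.81*2.367^2 = 27.4812 m ≈ 2748 cm

2748 cm


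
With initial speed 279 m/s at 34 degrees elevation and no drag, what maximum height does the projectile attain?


H = (v0*sin(theta))^2 / (2g) = (279*sin(34°))^2 / (2*9.81) = 1241 m

1241 m


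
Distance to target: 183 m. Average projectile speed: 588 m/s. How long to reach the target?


t = d/v = 183/588 = 0.3112 s

0.3112 s


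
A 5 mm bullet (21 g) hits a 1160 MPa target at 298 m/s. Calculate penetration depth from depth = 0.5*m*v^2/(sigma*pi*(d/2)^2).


A = pi*(d/2)^2 = pi*(5/2)^2 = 19.635 mm^2
E = 0.5*m*v^2 = 0.5*0.021*298^2 = 932.442 J
depth = E/(sigma*A) = 932.442 J / (1160 MPa * 19.635 mm^2) = 932.442/(1160 * 19.635) m = 0.0409387 m ≈ 40.94 mm

40.94 mm


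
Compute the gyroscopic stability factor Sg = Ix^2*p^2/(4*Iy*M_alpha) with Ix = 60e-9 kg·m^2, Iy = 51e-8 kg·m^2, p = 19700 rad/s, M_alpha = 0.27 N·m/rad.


Sg = Ix^2 * p^2 / (4 * Iy * M_alpha) = (60e-9)^2 * 19700^2 / (4 * 51e-8 * 0.27) = 2.537

2.537


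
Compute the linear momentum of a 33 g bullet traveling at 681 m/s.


p = m*v = 0.033*681 = 22.47 kg·m/s

22.47 kg·m/s


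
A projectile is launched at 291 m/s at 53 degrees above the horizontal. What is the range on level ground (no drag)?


R = v0^2 * sin(2*theta) / g = 291^2 * sin(2*53°) / 9.81 = 8298 m

8298 m


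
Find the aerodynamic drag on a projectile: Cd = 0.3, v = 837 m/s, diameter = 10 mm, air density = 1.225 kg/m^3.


A = pi*(d/2)^2 = pi*(10/2000)^2 = 7.85398e-05 m^2
Fd = 0.5*Cd*rho*A*v^2 = 0.5*0.3*1.225*7.85398e-05*837^2 = 10.11 N

10.11 N


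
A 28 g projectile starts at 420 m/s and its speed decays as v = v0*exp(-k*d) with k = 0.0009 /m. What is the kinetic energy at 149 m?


v = v0*exp(-k*d) = 420*exp(-0.0009*149) = 367.291 m/s
E = 0.5*m*v^2 = 0.5*0.028*367.291^2 = 1889 J

1889 J


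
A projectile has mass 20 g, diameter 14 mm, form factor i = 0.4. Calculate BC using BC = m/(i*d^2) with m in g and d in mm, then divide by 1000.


BC = m/(i*d^2*1000) = 20/(0.4 * 14^2 * 1000) = 0.0002551

0.0002551


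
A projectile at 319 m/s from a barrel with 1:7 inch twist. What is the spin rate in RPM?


twist_m = 7*0.0254 = 0.1778 m
spin = v/twist = 319/0.1778 = 1794.151 rev/s
RPM = spin*60 = 1794.151*60 ≈ 107649 RPM

107649 RPM


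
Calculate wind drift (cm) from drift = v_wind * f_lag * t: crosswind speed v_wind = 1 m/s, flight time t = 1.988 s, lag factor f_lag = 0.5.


drift = v_wind * lag * t = 1 * 0.5 * 1.988 = 0.994 m ≈ 99.4 cm

99.4 cm


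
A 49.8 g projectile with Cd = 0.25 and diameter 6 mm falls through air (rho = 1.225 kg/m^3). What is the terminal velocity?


A = pi*(d/2)^2 = pi*(6/2000)^2 = 2.82743e-05 m^2
vt = sqrt(2mg/(Cd*rho*A)) = sqrt(2*0.0498*9.81/(0.25 * 1.225 * 2.82743e-05)) = 335.9 m/s

335.9 m/s


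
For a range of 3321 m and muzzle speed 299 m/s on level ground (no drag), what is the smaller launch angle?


sin(2*theta) = R*g/v0^2 = 3321*9.81/299^2 = 0.364414, theta = arcsin(0.364414)/2 = 10.69°

10.69 degrees


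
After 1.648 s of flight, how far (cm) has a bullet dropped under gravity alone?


drop = 0.5*g*t^2 = 0.5*9.81*1.648^2 = 13.3215 m ≈ 1332 cm

1332 cm


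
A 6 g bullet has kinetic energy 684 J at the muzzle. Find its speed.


v = sqrt(2*E/m) = sqrt(2*684/0.006) = 477.5 m/s

477.5 m/s


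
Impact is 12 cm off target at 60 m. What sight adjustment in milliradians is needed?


1 mrad subtends 1 cm per 10 m of range, so adj = error_cm / (dist_m / 10) = 12 / (60/10) = 2 mrad

2 mrad


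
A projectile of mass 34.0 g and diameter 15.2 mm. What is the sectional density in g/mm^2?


SD = m/d^2 = 34.0/15.2^2 = 0.1472 g/mm^2

0.1472 g/mm^2


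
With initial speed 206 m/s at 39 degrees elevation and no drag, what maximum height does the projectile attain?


H = (v0*sin(theta))^2 / (2g) = (206*sin(39°))^2 / (2*9.81) = 856.6 m

856.6 m


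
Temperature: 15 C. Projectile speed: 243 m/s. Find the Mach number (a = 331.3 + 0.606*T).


a = 331.3 + 0.606*(15) = 340.39 m/s
M = v/a = 243/340.39 = 0.7139

0.7139


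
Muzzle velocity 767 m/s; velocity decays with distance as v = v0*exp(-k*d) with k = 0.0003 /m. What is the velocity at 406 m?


v = v0*exp(-k*d) = 767*exp(-0.0003*406) = 679 m/s

679 m/s


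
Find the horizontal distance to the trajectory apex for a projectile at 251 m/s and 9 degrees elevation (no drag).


R = v0^2*sin(2*theta)/g = 251^2*sin(2*9°)/9.81 = 1984.54 m
apex_dist = R/2 = 1984.54/2 = 992.3 m

992.3 m


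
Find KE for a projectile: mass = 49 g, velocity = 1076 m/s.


E = 0.5*m*v^2 = 0.5*0.049*1076^2 = 28366 J

28366 J


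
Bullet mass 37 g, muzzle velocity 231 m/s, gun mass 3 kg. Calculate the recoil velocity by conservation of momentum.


v_recoil = m_p * v_p / m_gun = 0.037 * 231 / 3 = 2.849 m/s

2.849 m/s


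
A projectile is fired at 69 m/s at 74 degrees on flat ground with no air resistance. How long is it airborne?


T = 2*v0*sin(theta)/g = 2*69*sin(74°)/9.81 = 13.52 s

13.52 s


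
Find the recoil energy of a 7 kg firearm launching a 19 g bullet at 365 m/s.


v_r = m_p*v_p/m_gun = 0.019*365/7 = 0.990714 m/s, E_r = 0.5*m_gun*v_r^2 = 0.5*7*0.990714^2 = 3.435 J

3.435 J


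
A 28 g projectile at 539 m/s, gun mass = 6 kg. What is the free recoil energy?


v_r = m_p*v_p/m_gun = 0.028*539/6 = 2.51533 m/s, E_r = 0.5*m_gun*v_r^2 = 0.5*6*2.51533^2 = 18.98 J

18.98 J


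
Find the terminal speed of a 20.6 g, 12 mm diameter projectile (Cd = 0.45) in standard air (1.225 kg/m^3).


A = pi*(d/2)^2 = pi*(12/2000)^2 = 1.13097e-04 m^2
vt = sqrt(2mg/(Cd*rho*A)) = sqrt(2*0.0206*9.81/(0.45 * 1.225 * 1.13097e-04)) = 80.52 m/s

80.52 m/s


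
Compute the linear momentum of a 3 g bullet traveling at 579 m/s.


p = m*v = 0.003*579 = 1.737 kg·m/s

1.737 kg·m/s


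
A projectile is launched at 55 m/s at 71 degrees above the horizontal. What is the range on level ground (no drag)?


R = v0^2 * sin(2*theta) / g = 55^2 * sin(2*71°) / 9.81 = 189.8 m

189.8 m


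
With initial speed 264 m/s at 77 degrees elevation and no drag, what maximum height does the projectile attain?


H = (v0*sin(theta))^2 / (2g) = (264*sin(77°))^2 / (2*9.81) = 3373 m

3373 m


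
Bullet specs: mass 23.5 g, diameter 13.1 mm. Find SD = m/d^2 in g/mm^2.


SD = m/d^2 = 23.5/13.1^2 = 0.1369 g/mm^2

0.1369 g/mm^2


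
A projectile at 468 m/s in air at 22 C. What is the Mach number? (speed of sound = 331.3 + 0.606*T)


a = 331.3 + 0.606*(22) = 344.632 m/s
M = v/a = 468/344.632 = 1.358

1.358


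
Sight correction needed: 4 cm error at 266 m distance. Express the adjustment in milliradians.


1 mrad subtends 1 cm per 10 m of range, so adj = error_cm / (dist_m / 10) = 4 / (266/10) = 0.1504 mrad

0.1504 mrad


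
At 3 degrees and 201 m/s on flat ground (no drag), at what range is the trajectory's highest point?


R = v0^2*sin(2*theta)/g = 201^2*sin(2*3°)/9.81 = 430.485 m
apex_dist = R/2 = 430.485/2 = 215.2 m

215.2 m


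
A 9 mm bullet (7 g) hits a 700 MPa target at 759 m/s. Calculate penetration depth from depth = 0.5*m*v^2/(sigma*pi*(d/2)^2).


A = pi*(d/2)^2 = pi*(9/2)^2 = 63.6173 mm^2
E = 0.5*m*v^2 = 0.5*0.007*759^2 = 2016.28 J
depth = E/(sigma*A) = 2016.28 J / (700 MPa * 63.6173 mm^2) = 2016.28/(700 * 63.6173) m = 0.0452771 m ≈ 45.28 mm

45.28 mm


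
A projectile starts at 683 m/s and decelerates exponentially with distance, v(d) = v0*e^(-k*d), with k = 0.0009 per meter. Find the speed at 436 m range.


v = v0*exp(-k*d) = 683*exp(-0.0009*436) = 461.3 m/s

461.3 m/s


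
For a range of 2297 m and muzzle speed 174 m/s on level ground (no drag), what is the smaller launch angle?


sin(2*theta) = R*g/v0^2 = 2297*9.81/174^2 = 0.744272, theta = arcsin(0.744272)/2 = 24.05°

24.05 degrees


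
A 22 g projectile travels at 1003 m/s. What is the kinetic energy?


E = 0.5*m*v^2 = 0.5*0.022*1003^2 = 11066 J

11066 J


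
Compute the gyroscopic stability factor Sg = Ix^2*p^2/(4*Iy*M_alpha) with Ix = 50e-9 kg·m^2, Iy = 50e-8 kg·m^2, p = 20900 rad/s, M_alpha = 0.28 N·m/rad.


Sg = Ix^2 * p^2 / (4 * Iy * M_alpha) = (50e-9)^2 * 20900^2 / (4 * 50e-8 * 0.28) = 1.95

1.95


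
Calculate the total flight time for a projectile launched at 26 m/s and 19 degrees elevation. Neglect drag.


T = 2*v0*sin(theta)/g = 2*26*sin(19°)/9.81 = 1.726 s

1.726 s


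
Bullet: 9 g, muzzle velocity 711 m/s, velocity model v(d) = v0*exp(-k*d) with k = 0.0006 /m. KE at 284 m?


v = v0*exp(-k*d) = 711*exp(-0.0006*284) = 599.606 m/s
E = 0.5*m*v^2 = 0.5*0.009*599.606^2 = 1618 J

1618 J


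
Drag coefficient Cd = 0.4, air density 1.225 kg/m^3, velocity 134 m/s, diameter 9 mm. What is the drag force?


A = pi*(d/2)^2 = pi*(9/2000)^2 = 6.36173e-05 m^2
Fd = 0.5*Cd*rho*A*v^2 = 0.5*0.4*1.225*6.36173e-05*134^2 = 0.2799 N

0.2799 N


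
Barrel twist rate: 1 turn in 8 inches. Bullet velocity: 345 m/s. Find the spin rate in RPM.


twist_m = 8*0.0254 = 0.2032 m
spin = v/twist = 345/0.2032 = 1697.835 rev/s
RPM = spin*60 = 1697.835*60 ≈ 101870 RPM

101870 RPM


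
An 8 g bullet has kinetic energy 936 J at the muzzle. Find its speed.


v = sqrt(2*E/m) = sqrt(2*936/0.008) = 483.7 m/s

483.7 m/s


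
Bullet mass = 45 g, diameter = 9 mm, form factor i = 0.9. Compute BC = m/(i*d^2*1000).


BC = m/(i*d^2*1000) = 45/(0.9 * 9^2 * 1000) = 0.0006173

0.0006173


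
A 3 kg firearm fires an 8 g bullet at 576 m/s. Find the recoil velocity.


v_recoil = m_p * v_p / m_gun = 0.008 * 576 / 3 = 1.536 m/s

1.536 m/s


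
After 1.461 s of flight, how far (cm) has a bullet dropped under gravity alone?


drop = 0.5*g*t^2 = 0.5*9.81*1.461^2 = 10.4698 m ≈ 1047 cm

1047 cm


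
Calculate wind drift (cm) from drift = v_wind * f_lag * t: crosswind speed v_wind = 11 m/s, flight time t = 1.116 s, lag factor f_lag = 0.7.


drift = v_wind * lag * t = 11 * 0.7 * 1.116 = 8.5932 m ≈ 859.3 cm

859.3 cm


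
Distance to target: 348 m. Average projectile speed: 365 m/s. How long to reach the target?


t = d/v = 348/365 = 0.9534 s

0.9534 s


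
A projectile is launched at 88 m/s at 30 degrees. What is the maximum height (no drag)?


H = (v0*sin(theta))^2 / (2g) = (88*sin(30°))^2 / (2*9.81) = 98.67 m

98.67 m


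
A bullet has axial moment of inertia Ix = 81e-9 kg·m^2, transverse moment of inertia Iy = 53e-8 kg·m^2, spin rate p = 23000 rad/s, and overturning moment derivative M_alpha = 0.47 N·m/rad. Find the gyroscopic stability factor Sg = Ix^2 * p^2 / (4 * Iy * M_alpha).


Sg = Ix^2 * p^2 / (4 * Iy * M_alpha) = (81e-9)^2 * 23000^2 / (4 * 53e-8 * 0.47) = 3.483

3.483


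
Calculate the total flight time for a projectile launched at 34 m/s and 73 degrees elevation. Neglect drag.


T = 2*v0*sin(theta)/g = 2*34*sin(73°)/9.81 = 6.629 s

6.629 s


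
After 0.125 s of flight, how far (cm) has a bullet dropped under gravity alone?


drop = 0.5*g*t^2 = 0.5*9.81*0.125^2 = 0.0766406 m ≈ 7.664 cm

7.664 cm


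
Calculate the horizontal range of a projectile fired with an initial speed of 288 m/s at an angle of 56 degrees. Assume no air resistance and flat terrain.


R = v0^2 * sin(2*theta) / g = 288^2 * sin(2*56°) / 9.81 = 7839 m

7839 m


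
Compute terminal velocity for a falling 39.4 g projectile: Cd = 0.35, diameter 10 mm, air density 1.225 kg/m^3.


A = pi*(d/2)^2 = pi*(10/2000)^2 = 7.85398e-05 m^2
vt = sqrt(2mg/(Cd*rho*A)) = sqrt(2*0.0394*9.81/(0.35 * 1.225 * 7.85398e-05)) = 151.5 m/s

151.5 m/s


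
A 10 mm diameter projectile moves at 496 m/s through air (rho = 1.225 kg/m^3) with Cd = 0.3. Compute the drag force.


A = pi*(d/2)^2 = pi*(10/2000)^2 = 7.85398e-05 m^2
Fd = 0.5*Cd*rho*A*v^2 = 0.5*0.3*1.225*7.85398e-05*496^2 = 3.55 N

3.55 N


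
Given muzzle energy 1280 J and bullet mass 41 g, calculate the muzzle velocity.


v = sqrt(2*E/m) = sqrt(2*1280/0.041) = 249.9 m/s

249.9 m/s


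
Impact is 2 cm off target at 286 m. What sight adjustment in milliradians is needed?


1 mrad subtends 1 cm per 10 m of range, so adj = error_cm / (dist_m / 10) = 2 / (286/10) = 0.06993 mrad

0.06993 mrad


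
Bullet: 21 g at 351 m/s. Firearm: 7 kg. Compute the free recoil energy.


v_r = m_p*v_p/m_gun = 0.021*351/7 = 1.053 m/s, E_r = 0.5*m_gun*v_r^2 = 0.5*7*1.053^2 = 3.881 J

3.881 J


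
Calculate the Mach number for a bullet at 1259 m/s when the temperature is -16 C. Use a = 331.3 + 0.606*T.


a = 331.3 + 0.606*(-16) = 321.604 m/s
M = v/a = 1259/321.604 = 3.915

3.915


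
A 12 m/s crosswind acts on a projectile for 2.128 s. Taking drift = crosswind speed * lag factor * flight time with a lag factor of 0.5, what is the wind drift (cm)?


drift = v_wind * lag * t = 12 * 0.5 * 2.128 = 12.768 m ≈ 1277 cm

1277 cm


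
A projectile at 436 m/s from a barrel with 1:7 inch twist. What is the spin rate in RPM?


twist_m = 7*0.0254 = 0.1778 m
spin = v/twist = 436/0.1778 = 2452.193 rev/s
RPM = spin*60 = 2452.193*60 ≈ 147132 RPM

147132 RPM


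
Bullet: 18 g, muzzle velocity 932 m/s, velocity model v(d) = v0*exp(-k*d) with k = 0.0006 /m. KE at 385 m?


v = v0*exp(-k*d) = 932*exp(-0.0006*385) = 739.765 m/s
E = 0.5*m*v^2 = 0.5*0.018*739.765^2 = 4925 J

4925 J


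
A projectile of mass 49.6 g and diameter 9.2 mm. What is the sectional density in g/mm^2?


SD = m/d^2 = 49.6/9.2^2 = 0.586 g/mm^2

0.586 g/mm^2


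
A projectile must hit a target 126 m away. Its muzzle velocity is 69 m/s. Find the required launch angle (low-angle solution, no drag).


sin(2*theta) = R*g/v0^2 = 126*9.81/69^2 = 0.259622, theta = arcsin(0.259622)/2 = 7.524°

7.524 degrees


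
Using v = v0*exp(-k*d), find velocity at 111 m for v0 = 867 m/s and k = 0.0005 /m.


v = v0*exp(-k*d) = 867*exp(-0.0005*111) = 820.2 m/s

820.2 m/s


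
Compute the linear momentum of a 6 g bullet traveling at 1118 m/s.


p = m*v = 0.006*1118 = 6.708 kg·m/s

6.708 kg·m/s


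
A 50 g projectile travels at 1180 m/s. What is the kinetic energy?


E = 0.5*m*v^2 = 0.5*0.05*1180^2 = 34810 J

34810 J


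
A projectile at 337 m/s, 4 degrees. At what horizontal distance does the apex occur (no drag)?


R = v0^2*sin(2*theta)/g = 337^2*sin(2*4°)/9.81 = 1611.19 m
apex_dist = R/2 = 1611.19/2 = 805.6 m

805.6 m


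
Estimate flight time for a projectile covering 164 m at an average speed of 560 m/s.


t = d/v = 164/560 = 0.2929 s

0.2929 s


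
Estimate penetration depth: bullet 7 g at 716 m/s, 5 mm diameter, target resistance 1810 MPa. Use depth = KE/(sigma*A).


A = pi*(d/2)^2 = pi*(5/2)^2 = 19.635 mm^2
E = 0.5*m*v^2 = 0.5*0.007*716^2 = 1794.3 J
depth = E/(sigma*A) = 1794.3 J / (1810 MPa * 19.635 mm^2) = 1794.3/(1810 * 19.635) m = 0.0504877 m ≈ 50.49 mm

50.49 mm


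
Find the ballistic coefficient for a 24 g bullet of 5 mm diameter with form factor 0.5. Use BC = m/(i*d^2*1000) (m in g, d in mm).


BC = m/(i*d^2*1000) = 24/(0.5 * 5^2 * 1000) = 0.00192

0.00192


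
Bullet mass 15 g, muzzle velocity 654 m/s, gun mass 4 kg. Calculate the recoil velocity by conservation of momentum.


v_recoil = m_p * v_p / m_gun = 0.015 * 654 / 4 = 2.453 m/s

2.453 m/s


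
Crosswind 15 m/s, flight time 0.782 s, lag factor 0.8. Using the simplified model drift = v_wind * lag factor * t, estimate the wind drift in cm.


drift = v_wind * lag * t = 15 * 0.8 * 0.782 = 9.384 m ≈ 938.4 cm

938.4 cm


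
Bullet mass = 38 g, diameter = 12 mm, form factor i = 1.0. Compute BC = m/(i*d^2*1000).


BC = m/(i*d^2*1000) = 38/(1.0 * 12^2 * 1000) = 0.0002639

0.0002639


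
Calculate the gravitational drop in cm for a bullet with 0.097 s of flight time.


drop = 0.5*g*t^2 = 0.5*9.81*0.097^2 = 0.0461511 m ≈ 4.615 cm

4.615 cm


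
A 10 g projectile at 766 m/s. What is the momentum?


p = m*v = 0.01*766 = 7.66 kg·m/s

7.66 kg·m/s


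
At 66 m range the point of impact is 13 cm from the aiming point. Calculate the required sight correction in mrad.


1 mrad subtends 1 cm per 10 m of range, so adj = error_cm / (dist_m / 10) = 13 / (66/10) = 1.97 mrad

1.97 mrad


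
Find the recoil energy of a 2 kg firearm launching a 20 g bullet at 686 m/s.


v_r = m_p*v_p/m_gun = 0.02*686/2 = 6.86 m/s, E_r = 0.5*m_gun*v_r^2 = 0.5*2*6.86^2 = 47.06 J

47.06 J


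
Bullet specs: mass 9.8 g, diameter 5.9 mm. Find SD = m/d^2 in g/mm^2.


SD = m/d^2 = 9.8/5.9^2 = 0.2815 g/mm^2

0.2815 g/mm^2


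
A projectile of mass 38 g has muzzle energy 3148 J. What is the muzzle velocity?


v = sqrt(2*E/m) = sqrt(2*3148/0.038) = 407 m/s

407 m/s


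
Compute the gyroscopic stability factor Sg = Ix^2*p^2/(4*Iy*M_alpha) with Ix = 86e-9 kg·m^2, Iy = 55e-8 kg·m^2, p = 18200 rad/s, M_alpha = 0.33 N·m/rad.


Sg = Ix^2 * p^2 / (4 * Iy * M_alpha) = (86e-9)^2 * 18200^2 / (4 * 55e-8 * 0.33) = 3.374

3.374


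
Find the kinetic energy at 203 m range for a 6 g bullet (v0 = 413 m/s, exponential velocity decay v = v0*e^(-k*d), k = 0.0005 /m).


v = v0*exp(-k*d) = 413*exp(-0.0005*203) = 373.138 m/s
E = 0.5*m*v^2 = 0.5*0.006*373.138^2 = 417.7 J

417.7 J


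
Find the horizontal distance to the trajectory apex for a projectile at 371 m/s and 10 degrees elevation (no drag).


R = v0^2*sin(2*theta)/g = 371^2*sin(2*10°)/9.81 = 4798.78 m
apex_dist = R/2 = 4798.78/2 = 2399 m

2399 m


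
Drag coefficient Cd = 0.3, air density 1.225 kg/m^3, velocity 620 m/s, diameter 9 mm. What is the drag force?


A = pi*(d/2)^2 = pi*(9/2000)^2 = 6.36173e-05 m^2
Fd = 0.5*Cd*rho*A*v^2 = 0.5*0.3*1.225*6.36173e-05*620^2 = 4.494 N

4.494 N


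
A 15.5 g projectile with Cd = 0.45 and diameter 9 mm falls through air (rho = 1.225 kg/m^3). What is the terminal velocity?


A = pi*(d/2)^2 = pi*(9/2000)^2 = 6.36173e-05 m^2
vt = sqrt(2mg/(Cd*rho*A)) = sqrt(2*0.0155*9.81/(0.45 * 1.225 * 6.36173e-05)) = 93.12 m/s

93.12 m/s


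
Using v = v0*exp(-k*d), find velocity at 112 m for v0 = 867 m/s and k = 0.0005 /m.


v = v0*exp(-k*d) = 867*exp(-0.0005*112) = 819.8 m/s

819.8 m/s


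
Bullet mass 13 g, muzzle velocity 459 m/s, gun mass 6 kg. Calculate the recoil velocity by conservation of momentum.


v_recoil = m_p * v_p / m_gun = 0.013 * 459 / 6 = 0.9945 m/s

0.9945 m/s


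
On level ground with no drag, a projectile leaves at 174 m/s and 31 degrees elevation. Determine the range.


R = v0^2 * sin(2*theta) / g = 174^2 * sin(2*31°) / 9.81 = 2725 m

2725 m


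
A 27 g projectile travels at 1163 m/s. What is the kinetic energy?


E = 0.5*m*v^2 = 0.5*0.027*1163^2 = 18260 J

18260 J


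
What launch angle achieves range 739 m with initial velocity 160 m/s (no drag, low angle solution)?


sin(2*theta) = R*g/v0^2 = 739*9.81/160^2 = 0.283187, theta = arcsin(0.283187)/2 = 8.225°

8.225 degrees


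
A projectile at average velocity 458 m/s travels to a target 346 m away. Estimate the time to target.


t = d/v = 346/458 = 0.7555 s

0.7555 s


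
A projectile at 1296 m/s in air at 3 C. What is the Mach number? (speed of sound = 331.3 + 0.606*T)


a = 331.3 + 0.606*(3) = 333.118 m/s
M = v/a = 1296/333.118 = 3.891

3.891


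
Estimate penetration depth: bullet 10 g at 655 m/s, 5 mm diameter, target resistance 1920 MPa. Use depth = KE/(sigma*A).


A = pi*(d/2)^2 = pi*(5/2)^2 = 19.635 mm^2
E = 0.5*m*v^2 = 0.5*0.01*655^2 = 2145.12 J
depth = E/(sigma*A) = 2145.12 J / (1920 MPa * 19.635 mm^2) = 2145.12/(1920 * 19.635) m = 0.0569012 m ≈ 56.9 mm

56.9 mm


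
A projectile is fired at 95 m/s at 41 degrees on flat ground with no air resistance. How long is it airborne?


T = 2*v0*sin(theta)/g = 2*95*sin(41°)/9.81 = 12.71 s

12.71 s


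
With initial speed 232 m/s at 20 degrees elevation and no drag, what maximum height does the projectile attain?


H = (v0*sin(theta))^2 / (2g) = (232*sin(20°))^2 / (2*9.81) = 320.9 m

320.9 m


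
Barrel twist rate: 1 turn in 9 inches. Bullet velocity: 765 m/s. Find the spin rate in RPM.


twist_m = 9*0.0254 = 0.2286 m
spin = v/twist = 765/0.2286 = 3346.457 rev/s
RPM = spin*60 = 3346.457*60 ≈ 200787 RPM

200787 RPM


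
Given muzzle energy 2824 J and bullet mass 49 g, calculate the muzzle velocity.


v = sqrt(2*E/m) = sqrt(2*2824/0.049) = 339.5 m/s

339.5 m/s


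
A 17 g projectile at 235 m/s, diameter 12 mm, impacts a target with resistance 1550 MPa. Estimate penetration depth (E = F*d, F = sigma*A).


A = pi*(d/2)^2 = pi*(12/2)^2 = 113.097 mm^2
E = 0.5*m*v^2 = 0.5*0.017*235^2 = 469.413 J
depth = E/(sigma*A) = 469.413 J / (1550 MPa * 113.097 mm^2) = 469.413/(1550 * 113.097) m = 0.00267775 m ≈ 2.678 mm

2.678 mm


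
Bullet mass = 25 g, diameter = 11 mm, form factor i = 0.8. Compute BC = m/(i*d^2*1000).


BC = m/(i*d^2*1000) = 25/(0.8 * 11^2 * 1000) = 0.0002583

0.0002583


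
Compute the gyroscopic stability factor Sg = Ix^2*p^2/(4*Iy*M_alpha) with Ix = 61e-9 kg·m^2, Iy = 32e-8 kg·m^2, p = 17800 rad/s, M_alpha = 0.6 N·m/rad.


Sg = Ix^2 * p^2 / (4 * Iy * M_alpha) = (61e-9)^2 * 17800^2 / (4 * 32e-8 * 0.6) = 1.535

1.535


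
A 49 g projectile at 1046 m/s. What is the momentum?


p = m*v = 0.049*1046 = 51.25 kg·m/s

51.25 kg·m/s


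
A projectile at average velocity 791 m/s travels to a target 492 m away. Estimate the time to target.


t = d/v = 492/791 = 0.622 s

0.622 s


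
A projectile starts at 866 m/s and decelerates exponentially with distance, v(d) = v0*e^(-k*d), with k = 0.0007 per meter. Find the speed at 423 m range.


v = v0*exp(-k*d) = 866*exp(-0.0007*423) = 644.1 m/s

644.1 m/s


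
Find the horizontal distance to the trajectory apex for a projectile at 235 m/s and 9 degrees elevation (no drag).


R = v0^2*sin(2*theta)/g = 235^2*sin(2*9°)/9.81 = 1739.6 m
apex_dist = R/2 = 1739.6/2 = 869.8 m

869.8 m


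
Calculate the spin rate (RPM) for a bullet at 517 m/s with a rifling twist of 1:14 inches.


twist_m = 14*0.0254 = 0.3556 m
spin = v/twist = 517/0.3556 = 1453.881 rev/s
RPM = spin*60 = 1453.881*60 ≈ 87233 RPM

87233 RPM


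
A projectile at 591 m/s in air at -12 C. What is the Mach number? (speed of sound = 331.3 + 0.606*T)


a = 331.3 + 0.606*(-12) = 324.028 m/s
M = v/a = 591/324.028 = 1.824

1.824


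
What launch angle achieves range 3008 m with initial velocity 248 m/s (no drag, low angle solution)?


sin(2*theta) = R*g/v0^2 = 3008*9.81/248^2 = 0.479781, theta = arcsin(0.479781)/2 = 14.34°

14.34 degrees


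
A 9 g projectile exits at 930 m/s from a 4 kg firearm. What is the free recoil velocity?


v_recoil = m_p * v_p / m_gun = 0.009 * 930 / 4 = 2.092 m/s

2.092 m/s


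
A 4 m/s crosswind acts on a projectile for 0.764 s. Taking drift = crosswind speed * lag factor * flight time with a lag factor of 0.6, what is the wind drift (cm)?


drift = v_wind * lag * t = 4 * 0.6 * 0.764 = 1.8336 m ≈ 183.4 cm

183.4 cm


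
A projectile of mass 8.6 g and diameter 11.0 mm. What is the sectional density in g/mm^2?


SD = m/d^2 = 8.6/11.0^2 = 0.07107 g/mm^2

0.07107 g/mm^2


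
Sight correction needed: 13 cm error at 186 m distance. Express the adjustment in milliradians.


1 mrad subtends 1 cm per 10 m of range, so adj = error_cm / (dist_m / 10) = 13 / (186/10) = 0.6989 mrad

0.6989 mrad


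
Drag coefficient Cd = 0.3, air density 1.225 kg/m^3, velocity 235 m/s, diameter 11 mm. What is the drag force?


A = pi*(d/2)^2 = pi*(11/2000)^2 = 9.50332e-05 m^2
Fd = 0.5*Cd*rho*A*v^2 = 0.5*0.3*1.225*9.50332e-05*235^2 = 0.9644 N

0.9644 N


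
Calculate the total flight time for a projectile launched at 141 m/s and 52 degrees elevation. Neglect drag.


T = 2*v0*sin(theta)/g = 2*141*sin(52°)/9.81 = 22.65 s

22.65 s


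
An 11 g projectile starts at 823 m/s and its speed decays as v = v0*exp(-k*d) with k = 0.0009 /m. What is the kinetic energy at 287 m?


v = v0*exp(-k*d) = 823*exp(-0.0009*287) = 635.655 m/s
E = 0.5*m*v^2 = 0.5*0.011*635.655^2 = 2222 J

2222 J


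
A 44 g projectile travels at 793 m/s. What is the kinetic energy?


E = 0.5*m*v^2 = 0.5*0.044*793^2 = 13835 J

13835 J


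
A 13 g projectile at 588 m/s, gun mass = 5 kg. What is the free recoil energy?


v_r = m_p*v_p/m_gun = 0.013*588/5 = 1.5288 m/s, E_r = 0.5*m_gun*v_r^2 = 0.5*5*1.5288^2 = 5.843 J

5.843 J


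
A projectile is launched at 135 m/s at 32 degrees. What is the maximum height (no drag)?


H = (v0*sin(theta))^2 / (2g) = (135*sin(32°))^2 / (2*9.81) = 260.8 m

260.8 m


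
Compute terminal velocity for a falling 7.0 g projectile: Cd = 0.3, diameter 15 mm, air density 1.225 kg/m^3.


A = pi*(d/2)^2 = pi*(15/2000)^2 = 1.76715e-04 m^2
vt = sqrt(2mg/(Cd*rho*A)) = sqrt(2*0.007*9.81/(0.3 * 1.225 * 1.76715e-04)) = 45.99 m/s

45.99 m/s


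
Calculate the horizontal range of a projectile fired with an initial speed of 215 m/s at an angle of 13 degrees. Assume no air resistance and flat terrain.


R = v0^2 * sin(2*theta) / g = 215^2 * sin(2*13°) / 9.81 = 2066 m

2066 m
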